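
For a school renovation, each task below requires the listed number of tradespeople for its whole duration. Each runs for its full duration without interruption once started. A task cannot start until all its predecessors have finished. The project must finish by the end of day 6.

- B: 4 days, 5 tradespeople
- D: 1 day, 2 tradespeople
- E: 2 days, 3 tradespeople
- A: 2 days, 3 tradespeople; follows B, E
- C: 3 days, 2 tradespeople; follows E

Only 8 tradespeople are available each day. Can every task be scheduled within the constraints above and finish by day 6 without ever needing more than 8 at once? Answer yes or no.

Schedule B@1, D@1, E@2, A@5, C@4: d1:7  d2:8  d3:8  d4:7  d5:5  d6:5 — peak 8 ≤ 8.

yes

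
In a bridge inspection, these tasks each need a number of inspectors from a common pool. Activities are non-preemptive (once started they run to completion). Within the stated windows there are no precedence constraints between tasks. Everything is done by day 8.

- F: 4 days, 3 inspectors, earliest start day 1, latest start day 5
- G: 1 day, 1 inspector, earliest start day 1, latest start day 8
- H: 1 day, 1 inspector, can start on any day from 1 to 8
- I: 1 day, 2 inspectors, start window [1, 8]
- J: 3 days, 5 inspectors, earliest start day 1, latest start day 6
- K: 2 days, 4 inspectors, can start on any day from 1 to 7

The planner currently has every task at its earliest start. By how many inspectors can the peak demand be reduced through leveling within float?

9

Early-start peak: d1:16  d2:12  d3:8  d4:3  d5:0  d6:0  d7:0  d8:0 ⇒ 16.
Leveled (F@1, G@1, H@1, I@1, J@5, K@2): d1:7  d2:7  d3:7  d4:3  d5:5  d6:5  d7:5  d8:0 ⇒ 7.
Reduction 16 − 7 = 9.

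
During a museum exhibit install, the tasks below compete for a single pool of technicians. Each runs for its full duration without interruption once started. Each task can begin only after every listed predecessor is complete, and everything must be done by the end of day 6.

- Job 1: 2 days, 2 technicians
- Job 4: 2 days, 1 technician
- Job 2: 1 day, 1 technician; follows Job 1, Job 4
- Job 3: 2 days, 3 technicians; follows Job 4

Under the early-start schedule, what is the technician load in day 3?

At early start, day 3 has: Job 2, Job 3.
Demand: 1 + 3 = 4.

4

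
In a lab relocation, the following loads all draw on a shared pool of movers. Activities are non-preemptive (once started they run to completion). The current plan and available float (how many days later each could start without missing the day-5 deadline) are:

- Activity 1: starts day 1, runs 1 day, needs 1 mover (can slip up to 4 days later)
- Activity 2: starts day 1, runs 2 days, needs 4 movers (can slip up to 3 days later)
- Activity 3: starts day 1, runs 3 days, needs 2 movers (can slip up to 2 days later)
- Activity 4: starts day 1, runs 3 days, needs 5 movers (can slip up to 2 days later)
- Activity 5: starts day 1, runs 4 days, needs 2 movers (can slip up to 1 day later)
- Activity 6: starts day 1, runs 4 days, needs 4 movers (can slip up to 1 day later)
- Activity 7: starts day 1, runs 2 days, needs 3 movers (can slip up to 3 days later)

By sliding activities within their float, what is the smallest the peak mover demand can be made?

Early-start (Activity 1@1, Activity 2@1, Activity 3@1, Activity 4@1, Activity 5@1, Activity 6@1, Activity 7@1) gives peak 21: d1:21  d2:20  d3:13  d4:6  d5:0.
Shift Activity 3→3, Activity 4→3, Activity 6→2.
Schedule Activity 1@1, Activity 2@1, Activity 3@3, Activity 4@3, Activity 5@1, Activity 6@2, Activity 7@1: d1:10  d2:13  d3:13  d4:13  d5:11 — peak 13.

13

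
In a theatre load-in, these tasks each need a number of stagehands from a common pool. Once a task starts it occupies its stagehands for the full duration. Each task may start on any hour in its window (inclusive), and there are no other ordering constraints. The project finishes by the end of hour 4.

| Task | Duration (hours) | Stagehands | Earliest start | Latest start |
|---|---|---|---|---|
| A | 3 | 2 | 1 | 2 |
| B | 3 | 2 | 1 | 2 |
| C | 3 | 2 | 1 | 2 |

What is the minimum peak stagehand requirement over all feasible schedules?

Schedule A@1, B@1, C@1: h1:6  h2:6  h3:6  h4:0 — peak 6.
No arrangement of the 8 feasible schedules does better.

6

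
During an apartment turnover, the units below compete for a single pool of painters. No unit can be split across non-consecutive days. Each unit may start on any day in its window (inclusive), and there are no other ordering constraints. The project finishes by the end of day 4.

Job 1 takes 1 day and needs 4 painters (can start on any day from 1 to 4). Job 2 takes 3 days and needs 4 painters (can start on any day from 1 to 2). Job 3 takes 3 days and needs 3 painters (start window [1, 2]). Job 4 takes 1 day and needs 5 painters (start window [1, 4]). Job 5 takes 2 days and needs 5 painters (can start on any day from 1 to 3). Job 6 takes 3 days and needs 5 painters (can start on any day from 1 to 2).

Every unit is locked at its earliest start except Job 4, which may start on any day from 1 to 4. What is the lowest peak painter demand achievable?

21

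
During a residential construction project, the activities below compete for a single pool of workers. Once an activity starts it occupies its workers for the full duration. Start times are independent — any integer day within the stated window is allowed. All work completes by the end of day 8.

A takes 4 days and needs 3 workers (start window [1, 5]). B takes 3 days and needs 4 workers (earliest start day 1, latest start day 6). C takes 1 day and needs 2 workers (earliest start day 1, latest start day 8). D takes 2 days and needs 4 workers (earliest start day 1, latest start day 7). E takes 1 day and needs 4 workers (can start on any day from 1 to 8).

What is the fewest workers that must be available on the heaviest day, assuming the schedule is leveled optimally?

Early-start (A@1, B@1, C@1, D@1, E@1) gives peak 17: d1:17  d2:11  d3:7  d4:3  d5:0  d6:0  d7:0  d8:0.
Shift C→4, D→5, E→7.
Schedule A@1, B@1, C@4, D@5, E@7: d1:7  d2:7  d3:7  d4:5  d5:4  d6:4  d7:4  d8:0 — peak 7.

7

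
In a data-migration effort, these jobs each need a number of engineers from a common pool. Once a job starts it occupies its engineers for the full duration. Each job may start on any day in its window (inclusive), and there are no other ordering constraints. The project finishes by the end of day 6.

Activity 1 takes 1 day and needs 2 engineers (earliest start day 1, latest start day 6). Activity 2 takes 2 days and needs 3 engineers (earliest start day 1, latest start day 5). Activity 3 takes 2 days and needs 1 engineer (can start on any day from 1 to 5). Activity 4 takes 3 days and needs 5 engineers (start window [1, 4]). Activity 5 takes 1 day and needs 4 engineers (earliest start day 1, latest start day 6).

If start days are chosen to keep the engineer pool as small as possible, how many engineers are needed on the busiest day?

5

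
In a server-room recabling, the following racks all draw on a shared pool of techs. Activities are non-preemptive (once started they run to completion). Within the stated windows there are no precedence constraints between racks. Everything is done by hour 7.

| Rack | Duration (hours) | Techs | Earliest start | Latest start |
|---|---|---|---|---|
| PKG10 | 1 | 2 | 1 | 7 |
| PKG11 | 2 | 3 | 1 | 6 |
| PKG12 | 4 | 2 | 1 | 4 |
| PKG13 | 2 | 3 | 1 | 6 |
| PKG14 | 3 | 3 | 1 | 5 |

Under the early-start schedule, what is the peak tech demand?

13

Early-start schedule: PKG10@1, PKG11@1, PKG12@1, PKG13@1, PKG14@1.
Load per hour: hour 1: 13, hour 2: 11, hour 3: 5, hour 4: 2, hour 5: 0, hour 6: 0, hour 7: 0.
Peak is 13.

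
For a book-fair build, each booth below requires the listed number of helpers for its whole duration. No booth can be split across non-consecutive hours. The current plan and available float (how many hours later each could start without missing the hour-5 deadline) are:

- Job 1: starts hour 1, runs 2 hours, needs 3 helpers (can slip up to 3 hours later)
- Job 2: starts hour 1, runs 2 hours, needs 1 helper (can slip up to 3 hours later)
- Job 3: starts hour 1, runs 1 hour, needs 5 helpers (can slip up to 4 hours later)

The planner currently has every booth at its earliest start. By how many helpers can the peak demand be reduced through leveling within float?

Early-start peak: h1:9  h2:4  h3:0  h4:0  h5:0 ⇒ 9.
Leveled (Job 1@1, Job 2@1, Job 3@3): h1:4  h2:4  h3:5  h4:0  h5:0 ⇒ 5.
Reduction 9 − 5 = 4.

4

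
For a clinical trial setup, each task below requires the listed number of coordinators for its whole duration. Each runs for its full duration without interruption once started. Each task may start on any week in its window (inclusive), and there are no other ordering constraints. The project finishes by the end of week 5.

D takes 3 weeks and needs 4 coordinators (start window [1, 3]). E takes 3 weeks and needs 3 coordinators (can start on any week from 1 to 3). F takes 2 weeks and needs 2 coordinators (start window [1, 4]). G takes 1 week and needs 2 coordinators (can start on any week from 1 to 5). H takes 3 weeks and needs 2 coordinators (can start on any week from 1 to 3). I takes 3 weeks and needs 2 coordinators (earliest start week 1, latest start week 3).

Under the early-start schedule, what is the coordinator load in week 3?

At early start, week 3 has: D, E, H, I.
Demand: 4 + 3 + 2 + 2 = 11.

11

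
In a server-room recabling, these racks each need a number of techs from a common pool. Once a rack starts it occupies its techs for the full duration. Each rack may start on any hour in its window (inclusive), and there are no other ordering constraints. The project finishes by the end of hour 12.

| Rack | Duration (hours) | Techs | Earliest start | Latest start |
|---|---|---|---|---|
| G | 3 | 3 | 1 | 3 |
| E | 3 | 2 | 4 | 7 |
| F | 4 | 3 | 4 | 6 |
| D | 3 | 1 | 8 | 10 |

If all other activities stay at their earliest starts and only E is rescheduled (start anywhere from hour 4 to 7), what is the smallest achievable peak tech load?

E@4: h1:3  h2:3  h3:3  h4:5  h5:5  h6:5  h7:3  h8:1  h9:1  h10:1  h11:0  h12:0 → peak 5
E@5: h1:3  h2:3  h3:3  h4:3  h5:5  h6:5  h7:5  h8:1  h9:1  h10:1  h11:0  h12:0 → peak 5
E@6: h1:3  h2:3  h3:3  h4:3  h5:3  h6:5  h7:5  h8:3  h9:1  h10:1  h11:0  h12:0 → peak 5
E@7: h1:3  h2:3  h3:3  h4:3  h5:3  h6:3  h7:5  h8:3  h9:3  h10:1  h11:0  h12:0 → peak 5
Best is E@4, peak 5.

5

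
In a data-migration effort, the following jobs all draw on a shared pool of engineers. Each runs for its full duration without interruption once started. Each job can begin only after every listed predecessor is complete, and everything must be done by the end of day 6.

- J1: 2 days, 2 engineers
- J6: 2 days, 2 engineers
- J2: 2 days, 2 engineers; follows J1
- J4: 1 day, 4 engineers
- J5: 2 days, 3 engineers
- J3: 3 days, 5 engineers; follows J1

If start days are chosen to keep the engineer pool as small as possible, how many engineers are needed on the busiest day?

7

Early-start (J1@1, J6@1, J2@3, J4@1, J5@1, J3@3) gives peak 11: d1:11  d2:7  d3:7  d4:7  d5:5  d6:0.
Shift J4→3, J3→4.
Schedule J1@1, J6@1, J2@3, J4@3, J5@1, J3@4: d1:7  d2:7  d3:6  d4:7  d5:5  d6:5 — peak 7.
Total engineer-days = 37 over 6 days ⇒ peak ≥ ⌈37/6⌉ = 7, so 7 is optimal.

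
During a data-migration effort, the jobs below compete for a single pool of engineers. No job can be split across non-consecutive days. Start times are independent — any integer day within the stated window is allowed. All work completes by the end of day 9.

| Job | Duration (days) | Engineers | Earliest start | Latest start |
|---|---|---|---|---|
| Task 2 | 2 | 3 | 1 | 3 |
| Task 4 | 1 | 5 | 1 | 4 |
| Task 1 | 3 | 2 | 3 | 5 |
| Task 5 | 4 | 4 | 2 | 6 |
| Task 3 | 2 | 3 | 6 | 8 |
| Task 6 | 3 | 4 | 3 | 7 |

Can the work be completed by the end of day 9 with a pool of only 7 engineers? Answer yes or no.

yes

Schedule Task 2@2, Task 4@1, Task 1@4, Task 5@2, Task 3@6, Task 6@7: d1:5  d2:7  d3:7  d4:6  d5:6  d6:5  d7:7  d8:4  d9:4 — peak 7 ≤ 7.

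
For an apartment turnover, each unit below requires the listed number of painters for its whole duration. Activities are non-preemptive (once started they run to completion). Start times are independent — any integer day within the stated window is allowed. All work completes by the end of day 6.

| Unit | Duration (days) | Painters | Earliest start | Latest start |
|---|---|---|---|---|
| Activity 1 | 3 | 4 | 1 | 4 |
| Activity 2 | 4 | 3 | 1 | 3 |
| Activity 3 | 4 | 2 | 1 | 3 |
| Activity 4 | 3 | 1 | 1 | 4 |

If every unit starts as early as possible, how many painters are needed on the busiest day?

10

Early-start schedule: Activity 1@1, Activity 2@1, Activity 3@1, Activity 4@1.
Load per day: day 1: 10, day 2: 10, day 3: 10, day 4: 5, day 5: 0, day 6: 0.
Peak is 10.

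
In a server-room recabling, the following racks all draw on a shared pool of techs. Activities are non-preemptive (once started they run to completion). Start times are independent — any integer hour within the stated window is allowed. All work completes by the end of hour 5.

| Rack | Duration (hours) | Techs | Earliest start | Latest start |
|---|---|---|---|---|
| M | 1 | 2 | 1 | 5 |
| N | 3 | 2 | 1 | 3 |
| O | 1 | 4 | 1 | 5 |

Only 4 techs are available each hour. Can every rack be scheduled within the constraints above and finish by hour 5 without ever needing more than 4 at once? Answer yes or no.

yes

Schedule M@1, N@1, O@4: h1:4  h2:2  h3:2  h4:4  h5:0 — peak 4 ≤ 4.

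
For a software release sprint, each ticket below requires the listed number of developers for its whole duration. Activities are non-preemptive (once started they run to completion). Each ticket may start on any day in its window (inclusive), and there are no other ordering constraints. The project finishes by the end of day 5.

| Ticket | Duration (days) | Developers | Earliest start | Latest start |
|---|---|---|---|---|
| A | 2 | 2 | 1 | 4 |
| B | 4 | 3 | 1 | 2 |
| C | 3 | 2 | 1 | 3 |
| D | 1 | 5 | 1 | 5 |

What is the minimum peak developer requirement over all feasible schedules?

7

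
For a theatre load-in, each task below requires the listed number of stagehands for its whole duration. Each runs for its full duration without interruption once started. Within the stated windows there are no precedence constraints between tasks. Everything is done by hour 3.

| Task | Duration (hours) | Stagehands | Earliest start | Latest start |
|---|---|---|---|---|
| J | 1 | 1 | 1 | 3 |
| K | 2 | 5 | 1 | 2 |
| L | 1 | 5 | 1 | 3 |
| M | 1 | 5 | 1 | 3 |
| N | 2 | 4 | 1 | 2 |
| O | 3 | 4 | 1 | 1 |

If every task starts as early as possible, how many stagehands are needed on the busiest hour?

24

Early-start schedule: J@1, K@1, L@1, M@1, N@1, O@1.
Load per hour: hour 1: 24, hour 2: 13, hour 3: 4.
Peak is 24.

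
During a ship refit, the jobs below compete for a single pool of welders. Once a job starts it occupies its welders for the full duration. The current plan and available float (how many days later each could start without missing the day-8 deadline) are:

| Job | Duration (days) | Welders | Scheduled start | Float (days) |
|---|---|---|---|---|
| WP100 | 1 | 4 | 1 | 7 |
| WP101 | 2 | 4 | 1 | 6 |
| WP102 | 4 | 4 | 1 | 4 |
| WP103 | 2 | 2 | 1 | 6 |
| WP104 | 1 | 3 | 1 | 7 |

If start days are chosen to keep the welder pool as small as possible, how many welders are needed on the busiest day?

6

Early-start (WP100@1, WP101@1, WP102@1, WP103@1, WP104@1) gives peak 17: d1:17  d2:10  d3:4  d4:4  d5:0  d6:0  d7:0  d8:0.
Shift WP101→2, WP102→4, WP104→8.
Schedule WP100@1, WP101@2, WP102@4, WP103@1, WP104@8: d1:6  d2:6  d3:4  d4:4  d5:4  d6:4  d7:4  d8:3 — peak 6.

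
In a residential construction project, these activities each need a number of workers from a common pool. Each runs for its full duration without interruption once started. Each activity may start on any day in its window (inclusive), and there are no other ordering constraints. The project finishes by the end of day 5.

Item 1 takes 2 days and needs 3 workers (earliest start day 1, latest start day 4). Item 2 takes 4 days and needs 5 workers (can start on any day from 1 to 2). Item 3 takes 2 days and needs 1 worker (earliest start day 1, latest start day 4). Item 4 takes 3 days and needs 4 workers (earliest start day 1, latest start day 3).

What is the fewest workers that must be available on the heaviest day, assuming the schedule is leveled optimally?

9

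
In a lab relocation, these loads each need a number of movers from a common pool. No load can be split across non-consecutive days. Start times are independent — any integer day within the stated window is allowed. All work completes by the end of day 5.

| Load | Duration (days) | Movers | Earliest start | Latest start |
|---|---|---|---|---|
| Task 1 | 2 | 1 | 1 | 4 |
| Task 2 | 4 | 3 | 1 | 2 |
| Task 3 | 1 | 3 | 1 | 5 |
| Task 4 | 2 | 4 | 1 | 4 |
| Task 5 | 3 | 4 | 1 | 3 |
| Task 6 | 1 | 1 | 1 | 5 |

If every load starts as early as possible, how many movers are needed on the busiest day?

16

Early-start schedule: Task 1@1, Task 2@1, Task 3@1, Task 4@1, Task 5@1, Task 6@1.
Load per day: day 1: 16, day 2: 12, day 3: 7, day 4: 3, day 5: 0.
Peak is 16.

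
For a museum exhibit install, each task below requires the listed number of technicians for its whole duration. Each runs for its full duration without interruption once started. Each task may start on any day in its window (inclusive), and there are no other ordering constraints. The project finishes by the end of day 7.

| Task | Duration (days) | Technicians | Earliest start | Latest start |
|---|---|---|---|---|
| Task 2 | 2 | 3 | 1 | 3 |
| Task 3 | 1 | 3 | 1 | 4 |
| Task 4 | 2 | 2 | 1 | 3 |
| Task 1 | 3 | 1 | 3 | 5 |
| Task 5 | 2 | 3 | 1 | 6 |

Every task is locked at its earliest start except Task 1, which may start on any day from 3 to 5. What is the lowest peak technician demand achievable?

Task 1@3: d1:11  d2:8  d3:1  d4:1  d5:1  d6:0  d7:0 → peak 11
Task 1@4: d1:11  d2:8  d3:0  d4:1  d5:1  d6:1  d7:0 → peak 11
Task 1@5: d1:11  d2:8  d3:0  d4:0  d5:1  d6:1  d7:1 → peak 11
Best is Task 1@3, peak 11.

11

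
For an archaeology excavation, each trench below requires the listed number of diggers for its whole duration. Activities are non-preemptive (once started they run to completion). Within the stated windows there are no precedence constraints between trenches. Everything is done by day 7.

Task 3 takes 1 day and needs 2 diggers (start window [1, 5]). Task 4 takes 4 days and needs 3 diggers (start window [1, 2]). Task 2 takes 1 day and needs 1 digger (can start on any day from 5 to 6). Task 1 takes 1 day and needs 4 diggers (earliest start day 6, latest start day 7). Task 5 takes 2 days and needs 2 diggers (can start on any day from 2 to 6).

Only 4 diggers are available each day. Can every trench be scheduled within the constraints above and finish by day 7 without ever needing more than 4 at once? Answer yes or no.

yes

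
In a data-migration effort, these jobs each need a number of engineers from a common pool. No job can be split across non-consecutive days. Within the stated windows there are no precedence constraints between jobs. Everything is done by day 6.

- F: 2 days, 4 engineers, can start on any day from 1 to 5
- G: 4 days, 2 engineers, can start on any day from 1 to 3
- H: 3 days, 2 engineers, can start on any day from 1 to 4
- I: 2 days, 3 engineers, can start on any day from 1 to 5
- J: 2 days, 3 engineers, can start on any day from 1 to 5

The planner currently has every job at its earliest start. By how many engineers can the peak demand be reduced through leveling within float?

7

Early-start peak: d1:14  d2:14  d3:4  d4:2  d5:0  d6:0 ⇒ 14.
Leveled (F@1, G@1, H@3, I@3, J@5): d1:6  d2:6  d3:7  d4:7  d5:5  d6:3 ⇒ 7.
Reduction 14 − 7 = 7.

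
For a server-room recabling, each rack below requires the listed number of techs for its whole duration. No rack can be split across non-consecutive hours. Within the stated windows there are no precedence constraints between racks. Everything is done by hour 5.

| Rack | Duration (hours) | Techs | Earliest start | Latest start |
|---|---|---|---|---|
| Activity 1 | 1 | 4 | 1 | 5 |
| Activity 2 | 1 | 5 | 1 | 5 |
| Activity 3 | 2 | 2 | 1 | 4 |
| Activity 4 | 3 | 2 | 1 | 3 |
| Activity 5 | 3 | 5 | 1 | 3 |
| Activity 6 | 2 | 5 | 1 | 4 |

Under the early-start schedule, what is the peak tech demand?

Early-start schedule: Activity 1@1, Activity 2@1, Activity 3@1, Activity 4@1, Activity 5@1, Activity 6@1.
Load per hour: hour 1: 23, hour 2: 14, hour 3: 7, hour 4: 0, hour 5: 0.
Peak is 23.

23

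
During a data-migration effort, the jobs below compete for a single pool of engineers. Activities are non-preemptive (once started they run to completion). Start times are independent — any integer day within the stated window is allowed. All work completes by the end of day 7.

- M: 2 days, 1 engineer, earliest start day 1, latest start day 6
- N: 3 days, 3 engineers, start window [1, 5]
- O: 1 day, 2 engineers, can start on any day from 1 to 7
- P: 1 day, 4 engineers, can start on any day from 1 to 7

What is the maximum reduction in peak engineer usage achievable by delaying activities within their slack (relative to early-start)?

Early-start peak: d1:10  d2:4  d3:3  d4:0  d5:0  d6:0  d7:0 ⇒ 10.
Leveled (M@1, N@1, O@4, P@5): d1:4  d2:4  d3:3  d4:2  d5:4  d6:0  d7:0 ⇒ 4.
Reduction 10 − 4 = 6.

6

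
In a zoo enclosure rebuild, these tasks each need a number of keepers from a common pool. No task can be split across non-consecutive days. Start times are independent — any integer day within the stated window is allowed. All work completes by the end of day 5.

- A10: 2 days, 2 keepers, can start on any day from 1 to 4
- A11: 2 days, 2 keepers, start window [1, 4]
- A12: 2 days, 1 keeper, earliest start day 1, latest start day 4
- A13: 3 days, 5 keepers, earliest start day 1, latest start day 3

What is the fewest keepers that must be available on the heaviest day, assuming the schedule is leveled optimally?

Early-start (A10@1, A11@1, A12@1, A13@1) gives peak 10: d1:10  d2:10  d3:5  d4:0  d5:0.
Shift A13→3.
Schedule A10@1, A11@1, A12@1, A13@3: d1:5  d2:5  d3:5  d4:5  d5:5 — peak 5.
Total keeper-days = 25 over 5 days ⇒ peak ≥ ⌈25/5⌉ = 5, so 5 is optimal.

5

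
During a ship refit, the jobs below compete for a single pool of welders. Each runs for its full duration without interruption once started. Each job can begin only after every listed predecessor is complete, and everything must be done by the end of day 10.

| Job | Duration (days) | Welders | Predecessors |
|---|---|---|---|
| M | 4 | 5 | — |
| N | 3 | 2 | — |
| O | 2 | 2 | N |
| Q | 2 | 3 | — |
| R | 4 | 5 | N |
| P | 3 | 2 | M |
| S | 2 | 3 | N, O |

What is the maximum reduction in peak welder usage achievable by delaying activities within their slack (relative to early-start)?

5

Early-start peak: d1:10  d2:10  d3:7  d4:12  d5:9  d6:10  d7:10  d8:0  d9:0  d10:0 ⇒ 12.
Leveled (M@1, N@1, O@4, Q@9, R@5, P@6, S@9): d1:7  d2:7  d3:7  d4:7  d5:7  d6:7  d7:7  d8:7  d9:6  d10:6 ⇒ 7.
Reduction 12 − 7 = 5.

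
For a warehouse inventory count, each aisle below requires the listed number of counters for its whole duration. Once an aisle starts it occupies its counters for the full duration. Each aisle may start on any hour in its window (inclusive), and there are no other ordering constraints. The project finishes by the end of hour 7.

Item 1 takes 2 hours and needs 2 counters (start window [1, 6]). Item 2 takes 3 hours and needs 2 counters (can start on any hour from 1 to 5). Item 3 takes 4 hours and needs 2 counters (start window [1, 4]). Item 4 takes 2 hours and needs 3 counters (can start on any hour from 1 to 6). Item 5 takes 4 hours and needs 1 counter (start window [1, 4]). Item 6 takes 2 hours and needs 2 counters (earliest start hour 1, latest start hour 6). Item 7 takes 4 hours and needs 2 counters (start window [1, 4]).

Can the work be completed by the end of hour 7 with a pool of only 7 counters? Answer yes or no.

Schedule Item 1@1, Item 2@1, Item 3@1, Item 4@5, Item 5@1, Item 6@3, Item 7@4: h1:7  h2:7  h3:7  h4:7  h5:5  h6:5  h7:2 — peak 7 ≤ 7.

yes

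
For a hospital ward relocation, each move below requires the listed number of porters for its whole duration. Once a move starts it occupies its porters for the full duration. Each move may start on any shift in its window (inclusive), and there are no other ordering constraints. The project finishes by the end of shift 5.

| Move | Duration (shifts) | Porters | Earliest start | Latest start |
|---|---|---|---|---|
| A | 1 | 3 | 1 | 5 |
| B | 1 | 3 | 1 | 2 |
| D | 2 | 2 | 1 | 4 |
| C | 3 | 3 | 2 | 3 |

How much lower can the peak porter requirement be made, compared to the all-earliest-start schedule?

3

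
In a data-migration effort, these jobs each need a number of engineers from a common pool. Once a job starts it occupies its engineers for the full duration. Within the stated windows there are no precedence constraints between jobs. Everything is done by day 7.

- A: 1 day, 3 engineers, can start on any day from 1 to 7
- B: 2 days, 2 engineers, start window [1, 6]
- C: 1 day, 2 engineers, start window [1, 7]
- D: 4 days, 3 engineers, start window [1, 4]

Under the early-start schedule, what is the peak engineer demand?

10

Early-start schedule: A@1, B@1, C@1, D@1.
Load per day: day 1: 10, day 2: 5, day 3: 3, day 4: 3, day 5: 0, day 6: 0, day 7: 0.
Peak is 10.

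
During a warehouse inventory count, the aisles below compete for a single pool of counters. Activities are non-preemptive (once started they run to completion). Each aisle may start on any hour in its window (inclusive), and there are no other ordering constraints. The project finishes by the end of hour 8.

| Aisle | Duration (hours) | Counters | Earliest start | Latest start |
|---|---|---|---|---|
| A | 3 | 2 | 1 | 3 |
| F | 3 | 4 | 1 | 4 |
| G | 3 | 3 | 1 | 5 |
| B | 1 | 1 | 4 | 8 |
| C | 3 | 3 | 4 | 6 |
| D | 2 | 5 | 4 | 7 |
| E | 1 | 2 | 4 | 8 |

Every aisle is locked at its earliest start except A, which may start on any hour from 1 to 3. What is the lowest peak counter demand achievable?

A@1: h1:9  h2:9  h3:9  h4:11  h5:8  h6:3  h7:0  h8:0 → peak 11
A@2: h1:7  h2:9  h3:9  h4:13  h5:8  h6:3  h7:0  h8:0 → peak 13
A@3: h1:7  h2:7  h3:9  h4:13  h5:10  h6:3  h7:0  h8:0 → peak 13
Best is A@1, peak 11.

11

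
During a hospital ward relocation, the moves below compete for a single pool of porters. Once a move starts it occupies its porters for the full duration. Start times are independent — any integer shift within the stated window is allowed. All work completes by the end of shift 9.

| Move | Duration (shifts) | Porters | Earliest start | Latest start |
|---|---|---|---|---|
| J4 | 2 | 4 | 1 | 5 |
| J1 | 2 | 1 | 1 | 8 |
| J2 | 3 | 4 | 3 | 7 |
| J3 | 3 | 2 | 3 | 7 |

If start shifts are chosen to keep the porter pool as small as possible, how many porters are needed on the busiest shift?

Early-start (J4@1, J1@1, J2@3, J3@3) gives peak 6: s1:5  s2:5  s3:6  s4:6  s5:6  s6:0  s7:0  s8:0  s9:0.
Shift J1→3, J2→6.
Schedule J4@1, J1@3, J2@6, J3@3: s1:4  s2:4  s3:3  s4:3  s5:2  s6:4  s7:4  s8:4  s9:0 — peak 4.
Total porter-shifts = 28 over 9 shifts ⇒ peak ≥ ⌈28/9⌉ = 4, so 4 is optimal.

4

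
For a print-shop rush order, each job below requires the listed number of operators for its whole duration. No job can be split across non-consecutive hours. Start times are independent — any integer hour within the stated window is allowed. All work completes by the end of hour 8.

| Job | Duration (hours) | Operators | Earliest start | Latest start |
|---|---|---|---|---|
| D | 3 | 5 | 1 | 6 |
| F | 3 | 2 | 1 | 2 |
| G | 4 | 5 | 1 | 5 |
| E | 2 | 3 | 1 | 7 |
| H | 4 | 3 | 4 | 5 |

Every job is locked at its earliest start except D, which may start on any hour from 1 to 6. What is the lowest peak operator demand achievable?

10

D@1: h1:15  h2:15  h3:12  h4:8  h5:3  h6:3  h7:3  h8:0 → peak 15
D@2: h1:10  h2:15  h3:12  h4:13  h5:3  h6:3  h7:3  h8:0 → peak 15
D@3: h1:10  h2:10  h3:12  h4:13  h5:8  h6:3  h7:3  h8:0 → peak 13
D@4: h1:10  h2:10  h3:7  h4:13  h5:8  h6:8  h7:3  h8:0 → peak 13
D@5: h1:10  h2:10  h3:7  h4:8  h5:8  h6:8  h7:8  h8:0 → peak 10
D@6: h1:10  h2:10  h3:7  h4:8  h5:3  h6:8  h7:8  h8:5 → peak 10
Best is D@5, peak 10.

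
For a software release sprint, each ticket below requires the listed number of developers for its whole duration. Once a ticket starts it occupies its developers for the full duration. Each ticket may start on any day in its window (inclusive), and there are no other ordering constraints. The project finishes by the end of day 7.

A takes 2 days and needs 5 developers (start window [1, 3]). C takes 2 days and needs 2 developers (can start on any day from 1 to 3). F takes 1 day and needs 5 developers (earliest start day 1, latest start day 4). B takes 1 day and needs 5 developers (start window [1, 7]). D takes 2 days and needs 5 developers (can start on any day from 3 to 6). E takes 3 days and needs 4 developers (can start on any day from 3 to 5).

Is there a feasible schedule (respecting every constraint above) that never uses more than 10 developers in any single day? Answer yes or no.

yes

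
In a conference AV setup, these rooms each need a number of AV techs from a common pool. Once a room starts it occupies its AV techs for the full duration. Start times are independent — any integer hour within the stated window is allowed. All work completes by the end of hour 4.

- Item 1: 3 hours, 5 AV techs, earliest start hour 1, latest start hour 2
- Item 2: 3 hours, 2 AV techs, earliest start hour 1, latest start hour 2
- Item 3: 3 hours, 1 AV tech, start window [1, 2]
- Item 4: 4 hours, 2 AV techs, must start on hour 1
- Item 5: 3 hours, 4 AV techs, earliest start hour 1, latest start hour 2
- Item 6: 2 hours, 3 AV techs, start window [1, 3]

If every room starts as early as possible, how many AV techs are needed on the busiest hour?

Early-start schedule: Item 1@1, Item 2@1, Item 3@1, Item 4@1, Item 5@1, Item 6@1.
Load per hour: hour 1: 17, hour 2: 17, hour 3: 14, hour 4: 2.
Peak is 17.

17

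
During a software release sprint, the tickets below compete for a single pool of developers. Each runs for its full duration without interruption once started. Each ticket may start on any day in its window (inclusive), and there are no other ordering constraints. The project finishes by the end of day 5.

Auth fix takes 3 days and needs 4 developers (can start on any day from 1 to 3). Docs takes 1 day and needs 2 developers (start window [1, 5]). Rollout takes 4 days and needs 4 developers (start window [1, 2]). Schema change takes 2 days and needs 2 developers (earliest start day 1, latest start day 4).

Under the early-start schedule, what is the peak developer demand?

12

Early-start schedule: Auth fix@1, Docs@1, Rollout@1, Schema change@1.
Load per day: day 1: 12, day 2: 10, day 3: 8, day 4: 4, day 5: 0.
Peak is 12.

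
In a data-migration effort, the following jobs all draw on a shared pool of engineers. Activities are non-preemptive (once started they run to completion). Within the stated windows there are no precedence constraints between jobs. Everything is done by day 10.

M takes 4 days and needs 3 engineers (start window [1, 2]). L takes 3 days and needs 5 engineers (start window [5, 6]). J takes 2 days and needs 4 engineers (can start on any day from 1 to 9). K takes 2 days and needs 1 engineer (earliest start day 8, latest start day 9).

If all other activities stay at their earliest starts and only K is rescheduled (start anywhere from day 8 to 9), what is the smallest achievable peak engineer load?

K@8: d1:7  d2:7  d3:3  d4:3  d5:5  d6:5  d7:5  d8:1  d9:1  d10:0 → peak 7
K@9: d1:7  d2:7  d3:3  d4:3  d5:5  d6:5  d7:5  d8:0  d9:1  d10:1 → peak 7
Best is K@8, peak 7.

7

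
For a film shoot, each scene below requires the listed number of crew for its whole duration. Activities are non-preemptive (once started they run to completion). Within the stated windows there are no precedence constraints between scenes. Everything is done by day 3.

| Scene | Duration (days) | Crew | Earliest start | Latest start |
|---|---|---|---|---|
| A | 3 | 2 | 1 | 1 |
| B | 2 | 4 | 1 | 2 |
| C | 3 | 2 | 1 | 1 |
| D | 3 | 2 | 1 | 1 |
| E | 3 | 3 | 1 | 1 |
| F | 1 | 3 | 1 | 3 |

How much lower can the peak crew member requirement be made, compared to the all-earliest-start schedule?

3

Early-start peak: d1:16  d2:13  d3:9 ⇒ 16.
Leveled (A@1, B@1, C@1, D@1, E@1, F@3): d1:13  d2:13  d3:12 ⇒ 13.
Reduction 16 − 13 = 3.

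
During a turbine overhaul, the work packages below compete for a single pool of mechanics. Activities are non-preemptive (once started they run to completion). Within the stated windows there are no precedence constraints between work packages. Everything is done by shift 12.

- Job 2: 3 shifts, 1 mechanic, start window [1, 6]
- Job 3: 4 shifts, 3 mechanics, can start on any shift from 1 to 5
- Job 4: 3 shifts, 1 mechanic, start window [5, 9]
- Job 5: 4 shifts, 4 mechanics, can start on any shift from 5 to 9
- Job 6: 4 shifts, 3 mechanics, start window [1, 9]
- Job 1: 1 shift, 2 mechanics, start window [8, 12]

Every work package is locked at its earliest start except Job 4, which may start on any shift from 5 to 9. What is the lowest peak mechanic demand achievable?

Job 4@5: s1:7  s2:7  s3:7  s4:6  s5:5  s6:5  s7:5  s8:6  s9:0  s10:0  s11:0  s12:0 → peak 7
Job 4@6: s1:7  s2:7  s3:7  s4:6  s5:4  s6:5  s7:5  s8:7  s9:0  s10:0  s11:0  s12:0 → peak 7
Job 4@7: s1:7  s2:7  s3:7  s4:6  s5:4  s6:4  s7:5  s8:7  s9:1  s10:0  s11:0  s12:0 → peak 7
Job 4@8: s1:7  s2:7  s3:7  s4:6  s5:4  s6:4  s7:4  s8:7  s9:1  s10:1  s11:0  s12:0 → peak 7
Job 4@9: s1:7  s2:7  s3:7  s4:6  s5:4  s6:4  s7:4  s8:6  s9:1  s10:1  s11:1  s12:0 → peak 7
Best is Job 4@5, peak 7.

7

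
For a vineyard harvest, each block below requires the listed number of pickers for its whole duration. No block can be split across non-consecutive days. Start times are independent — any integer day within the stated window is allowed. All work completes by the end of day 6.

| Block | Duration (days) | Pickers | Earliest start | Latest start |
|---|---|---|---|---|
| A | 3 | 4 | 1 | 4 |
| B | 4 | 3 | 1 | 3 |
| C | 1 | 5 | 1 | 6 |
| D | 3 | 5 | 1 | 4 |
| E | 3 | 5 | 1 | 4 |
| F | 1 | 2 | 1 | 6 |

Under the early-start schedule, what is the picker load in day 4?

At early start, day 4 has: B.
Demand: 3 = 3.

3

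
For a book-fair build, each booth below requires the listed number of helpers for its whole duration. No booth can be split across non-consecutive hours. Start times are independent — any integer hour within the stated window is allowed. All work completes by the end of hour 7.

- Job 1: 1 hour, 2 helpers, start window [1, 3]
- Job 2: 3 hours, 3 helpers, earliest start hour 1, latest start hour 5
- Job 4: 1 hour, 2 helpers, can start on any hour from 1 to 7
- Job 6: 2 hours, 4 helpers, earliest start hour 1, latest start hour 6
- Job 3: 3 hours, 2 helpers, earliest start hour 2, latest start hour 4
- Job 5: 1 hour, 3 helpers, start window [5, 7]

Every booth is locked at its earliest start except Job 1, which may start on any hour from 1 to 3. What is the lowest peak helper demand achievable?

9

Job 1@1: h1:11  h2:9  h3:5  h4:2  h5:3  h6:0  h7:0 → peak 11
Job 1@2: h1:9  h2:11  h3:5  h4:2  h5:3  h6:0  h7:0 → peak 11
Job 1@3: h1:9  h2:9  h3:7  h4:2  h5:3  h6:0  h7:0 → peak 9
Best is Job 1@3, peak 9.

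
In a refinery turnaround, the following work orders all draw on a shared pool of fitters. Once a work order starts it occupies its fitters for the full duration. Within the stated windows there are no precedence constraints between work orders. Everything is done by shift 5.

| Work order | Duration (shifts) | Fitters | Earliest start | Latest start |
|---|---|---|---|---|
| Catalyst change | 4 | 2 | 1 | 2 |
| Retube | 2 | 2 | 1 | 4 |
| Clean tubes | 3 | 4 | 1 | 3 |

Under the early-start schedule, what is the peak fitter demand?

Early-start schedule: Catalyst change@1, Retube@1, Clean tubes@1.
Load per shift: shift 1: 8, shift 2: 8, shift 3: 6, shift 4: 2, shift 5: 0.
Peak is 8.

8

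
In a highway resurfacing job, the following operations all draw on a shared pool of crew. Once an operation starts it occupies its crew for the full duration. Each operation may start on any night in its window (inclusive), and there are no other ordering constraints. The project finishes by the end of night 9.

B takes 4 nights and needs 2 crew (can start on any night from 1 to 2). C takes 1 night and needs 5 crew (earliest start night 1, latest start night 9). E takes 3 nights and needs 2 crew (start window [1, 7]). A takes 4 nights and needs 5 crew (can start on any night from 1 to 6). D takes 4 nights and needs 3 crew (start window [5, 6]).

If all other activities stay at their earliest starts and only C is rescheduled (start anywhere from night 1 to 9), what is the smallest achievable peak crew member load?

9

C@1: n1:14  n2:9  n3:9  n4:7  n5:3  n6:3  n7:3  n8:3  n9:0 → peak 14
C@2: n1:9  n2:14  n3:9  n4:7  n5:3  n6:3  n7:3  n8:3  n9:0 → peak 14
C@3: n1:9  n2:9  n3:14  n4:7  n5:3  n6:3  n7:3  n8:3  n9:0 → peak 14
C@4: n1:9  n2:9  n3:9  n4:12  n5:3  n6:3  n7:3  n8:3  n9:0 → peak 12
C@5: n1:9  n2:9  n3:9  n4:7  n5:8  n6:3  n7:3  n8:3  n9:0 → peak 9
C@6: n1:9  n2:9  n3:9  n4:7  n5:3  n6:8  n7:3  n8:3  n9:0 → peak 9
C@7: n1:9  n2:9  n3:9  n4:7  n5:3  n6:3  n7:8  n8:3  n9:0 → peak 9
C@8: n1:9  n2:9  n3:9  n4:7  n5:3  n6:3  n7:3  n8:8  n9:0 → peak 9
C@9: n1:9  n2:9  n3:9  n4:7  n5:3  n6:3  n7:3  n8:3  n9:5 → peak 9
Best is C@5, peak 9.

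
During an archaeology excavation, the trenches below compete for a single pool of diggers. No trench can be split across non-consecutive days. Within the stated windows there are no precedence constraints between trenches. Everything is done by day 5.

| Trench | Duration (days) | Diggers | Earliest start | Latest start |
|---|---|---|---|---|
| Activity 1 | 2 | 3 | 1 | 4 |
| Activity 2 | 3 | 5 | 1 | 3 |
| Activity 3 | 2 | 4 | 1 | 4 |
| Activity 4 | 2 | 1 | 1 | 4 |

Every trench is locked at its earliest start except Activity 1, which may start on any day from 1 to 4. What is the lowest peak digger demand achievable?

Activity 1@1: d1:13  d2:13  d3:5  d4:0  d5:0 → peak 13
Activity 1@2: d1:10  d2:13  d3:8  d4:0  d5:0 → peak 13
Activity 1@3: d1:10  d2:10  d3:8  d4:3  d5:0 → peak 10
Activity 1@4: d1:10  d2:10  d3:5  d4:3  d5:3 → peak 10
Best is Activity 1@3, peak 10.

10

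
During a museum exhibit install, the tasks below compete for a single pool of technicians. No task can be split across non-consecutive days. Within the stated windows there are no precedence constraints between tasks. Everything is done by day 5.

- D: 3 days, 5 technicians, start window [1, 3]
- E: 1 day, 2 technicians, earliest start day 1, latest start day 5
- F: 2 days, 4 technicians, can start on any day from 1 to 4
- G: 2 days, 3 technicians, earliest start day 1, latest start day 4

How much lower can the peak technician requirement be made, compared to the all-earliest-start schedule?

7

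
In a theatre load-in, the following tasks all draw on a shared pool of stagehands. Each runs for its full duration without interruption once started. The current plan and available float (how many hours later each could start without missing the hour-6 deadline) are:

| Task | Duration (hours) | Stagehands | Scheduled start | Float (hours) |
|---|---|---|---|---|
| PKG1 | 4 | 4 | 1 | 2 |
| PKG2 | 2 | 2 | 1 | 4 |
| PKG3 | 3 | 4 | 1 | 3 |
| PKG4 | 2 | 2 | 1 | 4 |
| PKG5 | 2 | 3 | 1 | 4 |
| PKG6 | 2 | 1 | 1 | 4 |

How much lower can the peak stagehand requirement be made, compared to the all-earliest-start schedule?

8

Early-start peak: h1:16  h2:16  h3:8  h4:4  h5:0  h6:0 ⇒ 16.
Leveled (PKG1@1, PKG2@1, PKG3@3, PKG4@1, PKG5@5, PKG6@5): h1:8  h2:8  h3:8  h4:8  h5:8  h6:4 ⇒ 8.
Reduction 16 − 8 = 8.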